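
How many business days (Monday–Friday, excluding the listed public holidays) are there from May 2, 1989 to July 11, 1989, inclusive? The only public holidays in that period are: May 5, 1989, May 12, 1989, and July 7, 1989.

May 2, 1989 is a Tuesday.
That's 71 days from start to end, counting both.
71 = 7 × 10 + 1, so there are 10 full weeks plus 1 extra day.
Each full week contributes 5 weekdays (Mon–Fri): 10 × 5 = 50.
The 1 extra day is Tue — 1 of them qualifies.
Total: 50 + 1 = 51.
Holidays: May 5, 1989 (Fri); May 12, 1989 (Fri); July 7, 1989 (Fri).
All 3 holidays fall on weekdays, so subtract 3.
Business days: 51 − 3 = 48.

48 business days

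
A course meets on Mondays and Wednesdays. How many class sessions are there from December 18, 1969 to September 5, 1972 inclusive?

283

December 18, 1969 is a Thursday.
From December 18, 1969 to September 5, 1972 is 993 days inclusive.
993 = 7 × 141 + 6, so there are 141 full weeks plus 6 extra days.
Each full week contributes 2 days from the set (Mon, Wed): 141 × 2 = 282.
The 6 extra days are Thu, Fri, Sat, Sun, Mon, Tue — 1 of them qualifies.
Total: 282 + 1 = 283.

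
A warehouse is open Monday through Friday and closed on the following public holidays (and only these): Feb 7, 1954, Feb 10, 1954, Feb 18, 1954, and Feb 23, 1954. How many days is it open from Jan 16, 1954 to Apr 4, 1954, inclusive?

Jan 16, 1954 is a Saturday.
From Jan 16, 1954 to Apr 4, 1954 is 79 days inclusive.
79 = 7 × 11 + 2, so there are 11 full weeks plus 2 extra days.
Each full week contributes 5 weekdays (Mon–Fri): 11 × 5 = 55.
The 2 extra days are Sat, Sun — none qualify.
Total: 55 + 0 = 55.
Holidays: Feb 7, 1954 (Sun); Feb 10, 1954 (Wed); Feb 18, 1954 (Thu); Feb 23, 1954 (Tue).
3 of the 4 holidays fall on weekdays; the rest are weekends and were already excluded.
Business days: 55 − 3 = 52.

52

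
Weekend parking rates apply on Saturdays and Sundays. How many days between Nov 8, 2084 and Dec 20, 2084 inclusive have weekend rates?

12

Nov 8, 2084 is a Wednesday.
The range spans 43 days (inclusive of both endpoints).
43 = 7 × 6 + 1, so there are 6 full weeks plus 1 extra day.
Each full week contributes 2 weekend days (Sat, Sun): 6 × 2 = 12.
The 1 extra day is Wednesday — none qualify.
Total: 12 + 0 = 12.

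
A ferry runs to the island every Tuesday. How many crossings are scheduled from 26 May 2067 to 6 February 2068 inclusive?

36

26 May 2067 is a Thursday.
That's 257 days from start to end, counting both.
257 = 7 × 36 + 5, so there are 36 full weeks plus 5 extra days.
Each full week contributes one Tuesday: 36 so far.
The 5 extra days are Thursday, Friday, Saturday, Sunday, Monday — none qualify.
Total: 36 + 0 = 36.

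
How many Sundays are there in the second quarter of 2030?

April 1, 2030 is a Monday.
From April 1, 2030 to June 30, 2030 is 91 days inclusive.
91 = 7 × 13, so the span is exactly 13 full weeks.
Each full week contributes one Sunday: 13 so far.
Total: 13.

13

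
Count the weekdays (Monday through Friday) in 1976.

January 1, 1976 is a Thursday.
From January 1, 1976 to December 31, 1976 is 366 days inclusive.
366 = 7 × 52 + 2, so there are 52 full weeks plus 2 extra days.
Each full week contributes 5 weekdays (Mon–Fri): 52 × 5 = 260.
The 2 extra days are Thursday, Friday — 2 of them qualify.
Total: 260 + 2 = 262.

262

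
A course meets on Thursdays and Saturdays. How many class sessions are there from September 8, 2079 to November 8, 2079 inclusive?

17

September 8, 2079 is a Friday.
That's 62 days from start to end, counting both.
62 = 7 × 8 + 6, so there are 8 full weeks plus 6 extra days.
Each full week contributes 2 days from the set (Thu, Sat): 8 × 2 = 16.
The 6 extra days are Friday, Saturday, Sunday, Monday, Tuesday, Wednesday — 1 of them qualifies.
Total: 16 + 1 = 17.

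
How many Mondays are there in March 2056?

March 1, 2056 is a Wednesday.
The range spans 31 days (inclusive of both endpoints).
31 = 7 × 4 + 3, so there are 4 full weeks plus 3 extra days.
Each full week contributes one Monday: 4 so far.
The 3 extra days are Wednesday, Thursday, Friday — none qualify.
Total: 4 + 0 = 4.

4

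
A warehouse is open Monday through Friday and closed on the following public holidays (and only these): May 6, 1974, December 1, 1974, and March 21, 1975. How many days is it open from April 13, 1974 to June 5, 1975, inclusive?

April 13, 1974 is a Saturday.
That's 419 days from start to end, counting both.
419 = 7 × 59 + 6, so there are 59 full weeks plus 6 extra days.
Each full week contributes 5 weekdays (Mon–Fri): 59 × 5 = 295.
The 6 extra days are Saturday, Sunday, Monday, Tuesday, Wednesday, Thursday — 4 of them qualify.
Total: 295 + 4 = 299.
Holidays: May 6, 1974 (Mon); December 1, 1974 (Sun); March 21, 1975 (Fri).
2 of the 3 holidays fall on weekdays; the rest are weekends and were already excluded.
Business days: 299 − 2 = 297.

297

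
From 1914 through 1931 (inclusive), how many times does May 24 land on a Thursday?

3

Day of week of May 24 in each year:
1914: Sun, 1915: Mon, 1916: Wed, 1917: Thu ✓, 1918: Fri, 1919: Sat, 1920: Mon, 1921: Tue, 1922: Wed, 1923: Thu ✓, 1924: Sat, 1925: Sun, 1926: Mon, 1927: Tue, 1928: Thu ✓, 1929: Fri, 1930: Sat, 1931: Sun
Thursdays: 1917, 1923, 1928.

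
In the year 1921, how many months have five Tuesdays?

4

A month has five Tuesdays exactly when Tuesday falls within its first (length − 28) days.
Jan: 31 days, starts Sat → 5 of Sat, Sun, Mon
Feb: 28 days, starts Tue → 5 of (none)
Mar: 31 days, starts Tue → 5 of Tue, Wed, Thu ✓
Apr: 30 days, starts Fri → 5 of Fri, Sat
May: 31 days, starts Sun → 5 of Sun, Mon, Tue ✓
Jun: 30 days, starts Wed → 5 of Wed, Thu
Jul: 31 days, starts Fri → 5 of Fri, Sat, Sun
Aug: 31 days, starts Mon → 5 of Mon, Tue, Wed ✓
Sep: 30 days, starts Thu → 5 of Thu, Fri
Oct: 31 days, starts Sat → 5 of Sat, Sun, Mon
Nov: 30 days, starts Tue → 5 of Tue, Wed ✓
Dec: 31 days, starts Thu → 5 of Thu, Fri, Sat
Months with five Tuesdays: Mar, May, Aug, Nov.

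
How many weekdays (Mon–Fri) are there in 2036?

2036-01-01 is a Tuesday.
The range spans 366 days (inclusive of both endpoints).
366 = 7 × 52 + 2, so there are 52 full weeks plus 2 extra days.
Each full week contributes 5 weekdays (Mon–Fri): 52 × 5 = 260.
The 2 extra days are Tuesday, Wednesday — 2 of them qualify.
Total: 260 + 2 = 262.

262 weekdays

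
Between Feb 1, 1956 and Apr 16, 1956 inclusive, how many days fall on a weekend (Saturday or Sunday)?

22

Feb 1, 1956 is a Wednesday.
The range spans 76 days (inclusive of both endpoints).
76 = 7 × 10 + 6, so there are 10 full weeks plus 6 extra days.
Each full week contributes 2 weekend days (Sat, Sun): 10 × 2 = 20.
The 6 extra days are Wednesday, Thursday, Friday, Saturday, Sunday, Monday — 2 of them qualify.
Total: 20 + 2 = 22.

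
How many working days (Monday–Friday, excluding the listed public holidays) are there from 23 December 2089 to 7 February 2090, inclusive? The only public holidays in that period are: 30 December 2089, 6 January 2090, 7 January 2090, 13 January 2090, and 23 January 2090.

23 December 2089 is a Friday.
From 23 December 2089 to 7 February 2090 is 47 days inclusive.
47 = 7 × 6 + 5, so there are 6 full weeks plus 5 extra days.
Each full week contributes 5 weekdays (Mon–Fri): 6 × 5 = 30.
The 5 extra days are Fri, Sat, Sun, Mon, Tue — 3 of them qualify.
Total: 30 + 3 = 33.
Holidays: 30 December 2089 (Fri); 6 January 2090 (Fri); 7 January 2090 (Sat); 13 January 2090 (Fri); 23 January 2090 (Mon).
4 of the 5 holidays fall on weekdays; the rest are weekends and were already excluded.
Business days: 33 − 4 = 29.

29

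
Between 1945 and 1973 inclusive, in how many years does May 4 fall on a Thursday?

Day of week of May 4 in each year:
1945: Fri, 1946: Sat, 1947: Sun, 1948: Tue, 1949: Wed, 1950: Thu ✓, 1951: Fri, 1952: Sun, 1953: Mon, 1954: Tue, 1955: Wed, 1956: Fri, 1957: Sat, 1958: Sun, 1959: Mon, 1960: Wed, 1961: Thu ✓, 1962: Fri, 1963: Sat, 1964: Mon, 1965: Tue, 1966: Wed, 1967: Thu ✓, 1968: Sat, 1969: Sun, 1970: Mon, 1971: Tue, 1972: Thu ✓, 1973: Fri
Thursdays: 1950, 1961, 1967, 1972.

4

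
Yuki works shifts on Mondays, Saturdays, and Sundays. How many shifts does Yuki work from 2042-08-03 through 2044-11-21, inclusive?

362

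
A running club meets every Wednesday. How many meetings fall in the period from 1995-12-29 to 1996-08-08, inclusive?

32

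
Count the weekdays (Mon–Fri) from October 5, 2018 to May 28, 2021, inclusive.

691 weekdays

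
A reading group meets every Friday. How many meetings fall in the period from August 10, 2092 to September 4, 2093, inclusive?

56 Fridays

August 10, 2092 is a Sunday.
The range spans 391 days (inclusive of both endpoints).
391 = 7 × 55 + 6, so there are 55 full weeks plus 6 extra days.
Each full week contributes one Friday: 55 so far.
The 6 extra days are Sun, Mon, Tue, Wed, Thu, Fri — 1 of them qualifies.
Total: 55 + 1 = 56.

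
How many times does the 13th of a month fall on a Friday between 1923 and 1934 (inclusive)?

Friday-the-13ths by year:
1923: Apr, Jul
1924: Jun
1925: Feb, Mar, Nov
1926: Aug
1927: May
1928: Jan, Apr, Jul
1929: Sep, Dec
1930: Jun
1931: Feb, Mar, Nov
1932: May
1933: Jan, Oct
1934: Apr, Jul

22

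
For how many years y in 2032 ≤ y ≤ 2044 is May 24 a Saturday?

Day of week of May 24 in each year:
2032: Mon, 2033: Tue, 2034: Wed, 2035: Thu, 2036: Sat ✓, 2037: Sun, 2038: Mon, 2039: Tue, 2040: Thu, 2041: Fri, 2042: Sat ✓, 2043: Sun, 2044: Tue
Saturdays: 2036, 2042.

2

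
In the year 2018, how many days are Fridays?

52

Jan 1, 2018 is a Monday.
From Jan 1, 2018 to Dec 31, 2018 is 365 days inclusive.
365 = 7 × 52 + 1, so there are 52 full weeks plus 1 extra day.
Each full week contributes one Friday: 52 so far.
The 1 extra day is Mon — none qualify.
Total: 52 + 0 = 52.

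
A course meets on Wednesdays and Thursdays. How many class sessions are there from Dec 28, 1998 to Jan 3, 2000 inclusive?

106

Dec 28, 1998 is a Monday.
The range spans 372 days (inclusive of both endpoints).
372 = 7 × 53 + 1, so there are 53 full weeks plus 1 extra day.
Each full week contributes 2 days from the set (Wed, Thu): 53 × 2 = 106.
The 1 extra day is Mon — none qualify.
Total: 106 + 0 = 106.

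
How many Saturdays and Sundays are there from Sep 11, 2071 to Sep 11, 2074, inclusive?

Sep 11, 2071 is a Friday.
That's 1097 days from start to end, counting both.
1097 = 7 × 156 + 5, so there are 156 full weeks plus 5 extra days.
Each full week contributes 2 weekend days (Sat, Sun): 156 × 2 = 312.
The 5 extra days are Fri, Sat, Sun, Mon, Tue — 2 of them qualify.
Total: 312 + 2 = 314.

314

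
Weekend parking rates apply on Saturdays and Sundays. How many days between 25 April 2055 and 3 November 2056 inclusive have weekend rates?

25 April 2055 is a Sunday.
From 25 April 2055 to 3 November 2056 is 559 days inclusive.
559 = 7 × 79 + 6, so there are 79 full weeks plus 6 extra days.
Each full week contributes 2 weekend days (Sat, Sun): 79 × 2 = 158.
The 6 extra days are Sun, Mon, Tue, Wed, Thu, Fri — 1 of them qualifies.
Total: 158 + 1 = 159.

159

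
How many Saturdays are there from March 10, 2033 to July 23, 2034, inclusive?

72

March 10, 2033 is a Thursday.
The range spans 501 days (inclusive of both endpoints).
501 = 7 × 71 + 4, so there are 71 full weeks plus 4 extra days.
Each full week contributes one Saturday: 71 so far.
The 4 extra days are Thu, Fri, Sat, Sun — 1 of them qualifies.
Total: 71 + 1 = 72.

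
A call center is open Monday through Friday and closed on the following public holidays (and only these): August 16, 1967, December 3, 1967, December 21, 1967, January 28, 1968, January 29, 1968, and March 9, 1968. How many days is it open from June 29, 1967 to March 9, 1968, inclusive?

June 29, 1967 is a Thursday.
From June 29, 1967 to March 9, 1968 is 255 days inclusive.
255 = 7 × 36 + 3, so there are 36 full weeks plus 3 extra days.
Each full week contributes 5 weekdays (Mon–Fri): 36 × 5 = 180.
The 3 extra days are Thursday, Friday, Saturday — 2 of them qualify.
Total: 180 + 2 = 182.
Holidays: August 16, 1967 (Wed); December 3, 1967 (Sun); December 21, 1967 (Thu); January 28, 1968 (Sun); January 29, 1968 (Mon); March 9, 1968 (Sat).
3 of the 6 holidays fall on weekdays; the rest are weekends and were already excluded.
Business days: 182 − 3 = 179.

179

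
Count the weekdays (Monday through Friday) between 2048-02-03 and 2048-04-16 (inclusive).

54

2048-02-03 is a Monday.
The range spans 74 days (inclusive of both endpoints).
74 = 7 × 10 + 4, so there are 10 full weeks plus 4 extra days.
Each full week contributes 5 weekdays (Mon–Fri): 10 × 5 = 50.
The 4 extra days are Monday, Tuesday, Wednesday, Thursday — 4 of them qualify.
Total: 50 + 4 = 54.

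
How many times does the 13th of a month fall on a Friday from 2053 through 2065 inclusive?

Friday-the-13ths by year:
2053: Jun
2054: Feb, Mar, Nov
2055: Aug
2056: Oct
2057: Apr, Jul
2058: Sep, Dec
2059: Jun
2060: Feb, Aug
2061: May
2062: Jan, Oct
2063: Apr, Jul
2064: Jun
2065: Feb, Mar, Nov

22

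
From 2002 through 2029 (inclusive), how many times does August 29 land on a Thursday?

4

Day of week of August 29 in each year:
2002: Thu ✓, 2003: Fri, 2004: Sun, 2005: Mon, 2006: Tue, 2007: Wed, 2008: Fri, 2009: Sat, 2010: Sun, 2011: Mon, 2012: Wed, 2013: Thu ✓, 2014: Fri, 2015: Sat, 2016: Mon, 2017: Tue, 2018: Wed, 2019: Thu ✓, 2020: Sat, 2021: Sun, 2022: Mon, 2023: Tue, 2024: Thu ✓, 2025: Fri, 2026: Sat, 2027: Sun, 2028: Tue, 2029: Wed
Thursdays: 2002, 2013, 2019, 2024.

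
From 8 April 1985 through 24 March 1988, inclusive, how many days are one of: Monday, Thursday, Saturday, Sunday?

618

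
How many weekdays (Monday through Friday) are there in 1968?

262

1968-01-01 is a Monday.
The range spans 366 days (inclusive of both endpoints).
366 = 7 × 52 + 2, so there are 52 full weeks plus 2 extra days.
Each full week contributes 5 weekdays (Mon–Fri): 52 × 5 = 260.
The 2 extra days are Mon, Tue — 2 of them qualify.
Total: 260 + 2 = 262.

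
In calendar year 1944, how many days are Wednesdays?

52

January 1, 1944 is a Saturday.
The range spans 366 days (inclusive of both endpoints).
366 = 7 × 52 + 2, so there are 52 full weeks plus 2 extra days.
Each full week contributes one Wednesday: 52 so far.
The 2 extra days are Saturday, Sunday — none qualify.
Total: 52 + 0 = 52.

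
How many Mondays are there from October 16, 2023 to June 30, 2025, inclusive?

October 16, 2023 is a Monday.
That's 624 days from start to end, counting both.
624 = 7 × 89 + 1, so there are 89 full weeks plus 1 extra day.
Each full week contributes one Monday: 89 so far.
The 1 extra day is Mon — 1 of them qualifies.
Total: 89 + 1 = 90.

90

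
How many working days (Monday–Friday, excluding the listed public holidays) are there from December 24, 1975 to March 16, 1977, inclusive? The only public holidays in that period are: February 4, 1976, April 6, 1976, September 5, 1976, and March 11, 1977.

December 24, 1975 is a Wednesday.
From December 24, 1975 to March 16, 1977 is 449 days inclusive.
449 = 7 × 64 + 1, so there are 64 full weeks plus 1 extra day.
Each full week contributes 5 weekdays (Mon–Fri): 64 × 5 = 320.
The 1 extra day is Wed — 1 of them qualifies.
Total: 320 + 1 = 321.
Holidays: February 4, 1976 (Wed); April 6, 1976 (Tue); September 5, 1976 (Sun); March 11, 1977 (Fri).
3 of the 4 holidays fall on weekdays; the rest are weekends and were already excluded.
Business days: 321 − 3 = 318.

318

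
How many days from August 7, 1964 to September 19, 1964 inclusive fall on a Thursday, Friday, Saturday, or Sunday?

26

August 7, 1964 is a Friday.
The range spans 44 days (inclusive of both endpoints).
44 = 7 × 6 + 2, so there are 6 full weeks plus 2 extra days.
Each full week contributes 4 days from the set (Thu, Fri, Sat, Sun): 6 × 4 = 24.
The 2 extra days are Fri, Sat — 2 of them qualify.
Total: 24 + 2 = 26.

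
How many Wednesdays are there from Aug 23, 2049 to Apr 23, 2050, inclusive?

Aug 23, 2049 is a Monday.
The range spans 244 days (inclusive of both endpoints).
244 = 7 × 34 + 6, so there are 34 full weeks plus 6 extra days.
Each full week contributes one Wednesday: 34 so far.
The 6 extra days are Monday, Tuesday, Wednesday, Thursday, Friday, Saturday — 1 of them qualifies.
Total: 34 + 1 = 35.

35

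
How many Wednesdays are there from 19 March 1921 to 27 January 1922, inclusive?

19 March 1921 is a Saturday.
The range spans 315 days (inclusive of both endpoints).
315 = 7 × 45, so the span is exactly 45 full weeks.
Each full week contributes one Wednesday: 45 so far.

45 Wednesdays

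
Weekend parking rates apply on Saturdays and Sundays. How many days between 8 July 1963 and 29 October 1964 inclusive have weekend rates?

8 July 1963 is a Monday.
The range spans 480 days (inclusive of both endpoints).
480 = 7 × 68 + 4, so there are 68 full weeks plus 4 extra days.
Each full week contributes 2 weekend days (Sat, Sun): 68 × 2 = 136.
The 4 extra days are Monday, Tuesday, Wednesday, Thursday — none qualify.
Total: 136 + 0 = 136.

136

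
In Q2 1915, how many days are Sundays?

1915-04-01 is a Thursday.
The range spans 91 days (inclusive of both endpoints).
91 = 7 × 13, so the span is exactly 13 full weeks.
Each full week contributes one Sunday: 13 so far.

13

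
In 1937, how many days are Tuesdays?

52

1 January 1937 is a Friday.
From 1 January 1937 to 31 December 1937 is 365 days inclusive.
365 = 7 × 52 + 1, so there are 52 full weeks plus 1 extra day.
Each full week contributes one Tuesday: 52 so far.
The 1 extra day is Fri — none qualify.
Total: 52 + 0 = 52.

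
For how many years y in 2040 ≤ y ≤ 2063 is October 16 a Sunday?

3

Day of week of October 16 in each year:
2040: Tue, 2041: Wed, 2042: Thu, 2043: Fri, 2044: Sun ✓, 2045: Mon, 2046: Tue, 2047: Wed, 2048: Fri, 2049: Sat, 2050: Sun ✓, 2051: Mon, 2052: Wed, 2053: Thu, 2054: Fri, 2055: Sat, 2056: Mon, 2057: Tue, 2058: Wed, 2059: Thu, 2060: Sat, 2061: Sun ✓, 2062: Mon, 2063: Tue
Sundays: 2044, 2050, 2061.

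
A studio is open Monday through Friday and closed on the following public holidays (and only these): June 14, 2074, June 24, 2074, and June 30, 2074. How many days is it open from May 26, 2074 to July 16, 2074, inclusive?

35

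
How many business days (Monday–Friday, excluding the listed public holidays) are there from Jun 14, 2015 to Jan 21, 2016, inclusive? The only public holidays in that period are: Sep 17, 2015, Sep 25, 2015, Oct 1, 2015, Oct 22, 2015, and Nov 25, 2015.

Jun 14, 2015 is a Sunday.
From Jun 14, 2015 to Jan 21, 2016 is 222 days inclusive.
222 = 7 × 31 + 5, so there are 31 full weeks plus 5 extra days.
Each full week contributes 5 weekdays (Mon–Fri): 31 × 5 = 155.
The 5 extra days are Sunday, Monday, Tuesday, Wednesday, Thursday — 4 of them qualify.
Total: 155 + 4 = 159.
Holidays: Sep 17, 2015 (Thu); Sep 25, 2015 (Fri); Oct 1, 2015 (Thu); Oct 22, 2015 (Thu); Nov 25, 2015 (Wed).
All 5 holidays fall on weekdays, so subtract 5.
Business days: 159 − 5 = 154.

154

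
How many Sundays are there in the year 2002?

1 January 2002 is a Tuesday.
From 1 January 2002 to 31 December 2002 is 365 days inclusive.
365 = 7 × 52 + 1, so there are 52 full weeks plus 1 extra day.
Each full week contributes one Sunday: 52 so far.
The 1 extra day is Tue — none qualify.
Total: 52 + 0 = 52.

52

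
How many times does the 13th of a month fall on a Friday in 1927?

The 13th falls on a Friday when the month's 13th has weekday Fri.
Jan 13 is Thu; Feb 13 is Sun; Mar 13 is Sun; Apr 13 is Wed; May 13 is Fri ✓; Jun 13 is Mon; Jul 13 is Wed; Aug 13 is Sat; Sep 13 is Tue; Oct 13 is Thu; Nov 13 is Sun; Dec 13 is Tue.
Friday the 13ths: May.

1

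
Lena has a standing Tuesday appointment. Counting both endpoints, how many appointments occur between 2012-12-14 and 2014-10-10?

95 Tuesdays

2012-12-14 is a Friday.
That's 666 days from start to end, counting both.
666 = 7 × 95 + 1, so there are 95 full weeks plus 1 extra day.
Each full week contributes one Tuesday: 95 so far.
The 1 extra day is Fri — none qualify.
Total: 95 + 0 = 95.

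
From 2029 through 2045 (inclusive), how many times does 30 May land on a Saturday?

Day of week of May 30 in each year:
2029: Wed, 2030: Thu, 2031: Fri, 2032: Sun, 2033: Mon, 2034: Tue, 2035: Wed, 2036: Fri, 2037: Sat ✓, 2038: Sun, 2039: Mon, 2040: Wed, 2041: Thu, 2042: Fri, 2043: Sat ✓, 2044: Mon, 2045: Tue
Saturdays: 2037, 2043.

2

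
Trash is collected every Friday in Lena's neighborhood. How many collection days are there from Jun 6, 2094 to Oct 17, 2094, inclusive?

19

Jun 6, 2094 is a Sunday.
That's 134 days from start to end, counting both.
134 = 7 × 19 + 1, so there are 19 full weeks plus 1 extra day.
Each full week contributes one Friday: 19 so far.
The 1 extra day is Sunday — none qualify.
Total: 19 + 0 = 19.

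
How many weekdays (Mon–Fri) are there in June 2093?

1 June 2093 is a Monday.
That's 30 days from start to end, counting both.
30 = 7 × 4 + 2, so there are 4 full weeks plus 2 extra days.
Each full week contributes 5 weekdays (Mon–Fri): 4 × 5 = 20.
The 2 extra days are Mon, Tue — 2 of them qualify.
Total: 20 + 2 = 22.

22 weekdays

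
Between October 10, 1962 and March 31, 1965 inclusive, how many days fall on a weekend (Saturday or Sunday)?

258

October 10, 1962 is a Wednesday.
That's 904 days from start to end, counting both.
904 = 7 × 129 + 1, so there are 129 full weeks plus 1 extra day.
Each full week contributes 2 weekend days (Sat, Sun): 129 × 2 = 258.
The 1 extra day is Wed — none qualify.
Total: 258 + 0 = 258.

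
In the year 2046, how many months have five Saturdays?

A month has five Saturdays exactly when Saturday falls within its first (length − 28) days.
Jan: 31 days, starts Mon → 5 of Mon, Tue, Wed
Feb: 28 days, starts Thu → 5 of (none)
Mar: 31 days, starts Thu → 5 of Thu, Fri, Sat ✓
Apr: 30 days, starts Sun → 5 of Sun, Mon
May: 31 days, starts Tue → 5 of Tue, Wed, Thu
Jun: 30 days, starts Fri → 5 of Fri, Sat ✓
Jul: 31 days, starts Sun → 5 of Sun, Mon, Tue
Aug: 31 days, starts Wed → 5 of Wed, Thu, Fri
Sep: 30 days, starts Sat → 5 of Sat, Sun ✓
Oct: 31 days, starts Mon → 5 of Mon, Tue, Wed
Nov: 30 days, starts Thu → 5 of Thu, Fri
Dec: 31 days, starts Sat → 5 of Sat, Sun, Mon ✓
Months with five Saturdays: Mar, Jun, Sep, Dec.

4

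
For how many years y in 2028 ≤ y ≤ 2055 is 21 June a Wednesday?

Day of week of June 21 in each year:
2028: Wed ✓, 2029: Thu, 2030: Fri, 2031: Sat, 2032: Mon, 2033: Tue, 2034: Wed ✓, 2035: Thu, 2036: Sat, 2037: Sun, 2038: Mon, 2039: Tue, 2040: Thu, 2041: Fri, 2042: Sat, 2043: Sun, 2044: Tue, 2045: Wed ✓, 2046: Thu, 2047: Fri, 2048: Sun, 2049: Mon, 2050: Tue, 2051: Wed ✓, 2052: Fri, 2053: Sat, 2054: Sun, 2055: Mon
Wednesdays: 2028, 2034, 2045, 2051.

4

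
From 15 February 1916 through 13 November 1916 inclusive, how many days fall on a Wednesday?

39

15 February 1916 is a Tuesday.
That's 273 days from start to end, counting both.
273 = 7 × 39, so the span is exactly 39 full weeks.
Each full week contributes one Wednesday: 39 so far.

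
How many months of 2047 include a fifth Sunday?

A month has five Sundays exactly when Sunday falls within its first (length − 28) days.
Jan: 31 days, starts Tue → 5 of Tue, Wed, Thu
Feb: 28 days, starts Fri → 5 of (none)
Mar: 31 days, starts Fri → 5 of Fri, Sat, Sun ✓
Apr: 30 days, starts Mon → 5 of Mon, Tue
May: 31 days, starts Wed → 5 of Wed, Thu, Fri
Jun: 30 days, starts Sat → 5 of Sat, Sun ✓
Jul: 31 days, starts Mon → 5 of Mon, Tue, Wed
Aug: 31 days, starts Thu → 5 of Thu, Fri, Sat
Sep: 30 days, starts Sun → 5 of Sun, Mon ✓
Oct: 31 days, starts Tue → 5 of Tue, Wed, Thu
Nov: 30 days, starts Fri → 5 of Fri, Sat
Dec: 31 days, starts Sun → 5 of Sun, Mon, Tue ✓
Months with five Sundays: Mar, Jun, Sep, Dec.

4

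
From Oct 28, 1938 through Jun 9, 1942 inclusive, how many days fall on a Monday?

189

Oct 28, 1938 is a Friday.
That's 1321 days from start to end, counting both.
1321 = 7 × 188 + 5, so there are 188 full weeks plus 5 extra days.
Each full week contributes one Monday: 188 so far.
The 5 extra days are Friday, Saturday, Sunday, Monday, Tuesday — 1 of them qualifies.
Total: 188 + 1 = 189.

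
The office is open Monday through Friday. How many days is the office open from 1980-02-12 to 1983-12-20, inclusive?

1006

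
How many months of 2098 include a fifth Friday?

4

A month has five Fridays exactly when Friday falls within its first (length − 28) days.
Jan: 31 days, starts Wed → 5 of Wed, Thu, Fri ✓
Feb: 28 days, starts Sat → 5 of (none)
Mar: 31 days, starts Sat → 5 of Sat, Sun, Mon
Apr: 30 days, starts Tue → 5 of Tue, Wed
May: 31 days, starts Thu → 5 of Thu, Fri, Sat ✓
Jun: 30 days, starts Sun → 5 of Sun, Mon
Jul: 31 days, starts Tue → 5 of Tue, Wed, Thu
Aug: 31 days, starts Fri → 5 of Fri, Sat, Sun ✓
Sep: 30 days, starts Mon → 5 of Mon, Tue
Oct: 31 days, starts Wed → 5 of Wed, Thu, Fri ✓
Nov: 30 days, starts Sat → 5 of Sat, Sun
Dec: 31 days, starts Mon → 5 of Mon, Tue, Wed
Months with five Fridays: Jan, May, Aug, Oct.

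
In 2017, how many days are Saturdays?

Jan 1, 2017 is a Sunday.
The range spans 365 days (inclusive of both endpoints).
365 = 7 × 52 + 1, so there are 52 full weeks plus 1 extra day.
Each full week contributes one Saturday: 52 so far.
The 1 extra day is Sunday — none qualify.
Total: 52 + 0 = 52.

52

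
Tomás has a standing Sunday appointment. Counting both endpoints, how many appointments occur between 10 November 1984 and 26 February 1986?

68

10 November 1984 is a Saturday.
That's 474 days from start to end, counting both.
474 = 7 × 67 + 5, so there are 67 full weeks plus 5 extra days.
Each full week contributes one Sunday: 67 so far.
The 5 extra days are Saturday, Sunday, Monday, Tuesday, Wednesday — 1 of them qualifies.
Total: 67 + 1 = 68.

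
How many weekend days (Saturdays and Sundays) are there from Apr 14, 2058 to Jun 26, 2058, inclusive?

21

Apr 14, 2058 is a Sunday.
The range spans 74 days (inclusive of both endpoints).
74 = 7 × 10 + 4, so there are 10 full weeks plus 4 extra days.
Each full week contributes 2 weekend days (Sat, Sun): 10 × 2 = 20.
The 4 extra days are Sun, Mon, Tue, Wed — 1 of them qualifies.
Total: 20 + 1 = 21.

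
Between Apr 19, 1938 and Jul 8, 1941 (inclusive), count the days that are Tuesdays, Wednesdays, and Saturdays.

505

Apr 19, 1938 is a Tuesday.
The range spans 1177 days (inclusive of both endpoints).
1177 = 7 × 168 + 1, so there are 168 full weeks plus 1 extra day.
Each full week contributes 3 days from the set (Tue, Wed, Sat): 168 × 3 = 504.
The 1 extra day is Tuesday — 1 of them qualifies.
Total: 504 + 1 = 505.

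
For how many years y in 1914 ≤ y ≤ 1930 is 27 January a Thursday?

3

Day of week of January 27 in each year:
1914: Tue, 1915: Wed, 1916: Thu ✓, 1917: Sat, 1918: Sun, 1919: Mon, 1920: Tue, 1921: Thu ✓, 1922: Fri, 1923: Sat, 1924: Sun, 1925: Tue, 1926: Wed, 1927: Thu ✓, 1928: Fri, 1929: Sun, 1930: Mon
Thursdays: 1916, 1921, 1927.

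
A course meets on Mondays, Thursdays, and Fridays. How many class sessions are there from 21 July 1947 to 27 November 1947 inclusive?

21 July 1947 is a Monday.
The range spans 130 days (inclusive of both endpoints).
130 = 7 × 18 + 4, so there are 18 full weeks plus 4 extra days.
Each full week contributes 3 days from the set (Mon, Thu, Fri): 18 × 3 = 54.
The 4 extra days are Mon, Tue, Wed, Thu — 2 of them qualify.
Total: 54 + 2 = 56.

56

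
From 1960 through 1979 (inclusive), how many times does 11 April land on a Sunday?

Day of week of April 11 in each year:
1960: Mon, 1961: Tue, 1962: Wed, 1963: Thu, 1964: Sat, 1965: Sun ✓, 1966: Mon, 1967: Tue, 1968: Thu, 1969: Fri, 1970: Sat, 1971: Sun ✓, 1972: Tue, 1973: Wed, 1974: Thu, 1975: Fri, 1976: Sun ✓, 1977: Mon, 1978: Tue, 1979: Wed
Sundays: 1965, 1971, 1976.

3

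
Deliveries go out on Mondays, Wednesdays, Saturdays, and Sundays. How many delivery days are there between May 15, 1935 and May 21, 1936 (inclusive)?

213

May 15, 1935 is a Wednesday.
The range spans 373 days (inclusive of both endpoints).
373 = 7 × 53 + 2, so there are 53 full weeks plus 2 extra days.
Each full week contributes 4 days from the set (Mon, Wed, Sat, Sun): 53 × 4 = 212.
The 2 extra days are Wed, Thu — 1 of them qualifies.
Total: 212 + 1 = 213.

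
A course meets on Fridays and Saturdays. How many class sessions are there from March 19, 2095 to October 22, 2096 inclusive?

March 19, 2095 is a Saturday.
The range spans 584 days (inclusive of both endpoints).
584 = 7 × 83 + 3, so there are 83 full weeks plus 3 extra days.
Each full week contributes 2 days from the set (Fri, Sat): 83 × 2 = 166.
The 3 extra days are Sat, Sun, Mon — 1 of them qualifies.
Total: 166 + 1 = 167.

167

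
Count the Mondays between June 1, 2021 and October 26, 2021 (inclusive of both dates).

June 1, 2021 is a Tuesday.
That's 148 days from start to end, counting both.
148 = 7 × 21 + 1, so there are 21 full weeks plus 1 extra day.
Each full week contributes one Monday: 21 so far.
The 1 extra day is Tuesday — none qualify.
Total: 21 + 0 = 21.

21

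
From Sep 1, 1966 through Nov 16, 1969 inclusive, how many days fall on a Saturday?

168 Saturdays

Sep 1, 1966 is a Thursday.
From Sep 1, 1966 to Nov 16, 1969 is 1173 days inclusive.
1173 = 7 × 167 + 4, so there are 167 full weeks plus 4 extra days.
Each full week contributes one Saturday: 167 so far.
The 4 extra days are Thu, Fri, Sat, Sun — 1 of them qualifies.
Total: 167 + 1 = 168.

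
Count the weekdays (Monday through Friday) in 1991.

January 1, 1991 is a Tuesday.
That's 365 days from start to end, counting both.
365 = 7 × 52 + 1, so there are 52 full weeks plus 1 extra day.
Each full week contributes 5 weekdays (Mon–Fri): 52 × 5 = 260.
The 1 extra day is Tuesday — 1 of them qualifies.
Total: 260 + 1 = 261.

261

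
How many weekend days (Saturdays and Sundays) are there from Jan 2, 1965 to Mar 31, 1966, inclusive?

130

Jan 2, 1965 is a Saturday.
From Jan 2, 1965 to Mar 31, 1966 is 454 days inclusive.
454 = 7 × 64 + 6, so there are 64 full weeks plus 6 extra days.
Each full week contributes 2 weekend days (Sat, Sun): 64 × 2 = 128.
The 6 extra days are Saturday, Sunday, Monday, Tuesday, Wednesday, Thursday — 2 of them qualify.
Total: 128 + 2 = 130.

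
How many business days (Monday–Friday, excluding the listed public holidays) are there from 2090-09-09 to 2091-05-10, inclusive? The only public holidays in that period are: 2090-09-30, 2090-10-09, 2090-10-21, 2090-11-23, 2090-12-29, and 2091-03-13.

2090-09-09 is a Saturday.
From 2090-09-09 to 2091-05-10 is 244 days inclusive.
244 = 7 × 34 + 6, so there are 34 full weeks plus 6 extra days.
Each full week contributes 5 weekdays (Mon–Fri): 34 × 5 = 170.
The 6 extra days are Sat, Sun, Mon, Tue, Wed, Thu — 4 of them qualify.
Total: 170 + 4 = 174.
Holidays: 2090-09-30 (Sat); 2090-10-09 (Mon); 2090-10-21 (Sat); 2090-11-23 (Thu); 2090-12-29 (Fri); 2091-03-13 (Tue).
4 of the 6 holidays fall on weekdays; the rest are weekends and were already excluded.
Business days: 174 − 4 = 170.

170 business days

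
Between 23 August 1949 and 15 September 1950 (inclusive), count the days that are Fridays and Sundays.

23 August 1949 is a Tuesday.
From 23 August 1949 to 15 September 1950 is 389 days inclusive.
389 = 7 × 55 + 4, so there are 55 full weeks plus 4 extra days.
Each full week contributes 2 days from the set (Fri, Sun): 55 × 2 = 110.
The 4 extra days are Tuesday, Wednesday, Thursday, Friday — 1 of them qualifies.
Total: 110 + 1 = 111.

111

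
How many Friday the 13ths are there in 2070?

1

The 13th falls on a Friday when the month's 13th has weekday Fri.
Jan 13 is Mon; Feb 13 is Thu; Mar 13 is Thu; Apr 13 is Sun; May 13 is Tue; Jun 13 is Fri ✓; Jul 13 is Sun; Aug 13 is Wed; Sep 13 is Sat; Oct 13 is Mon; Nov 13 is Thu; Dec 13 is Sat.
Friday the 13ths: Jun.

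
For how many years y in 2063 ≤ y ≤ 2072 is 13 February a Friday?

2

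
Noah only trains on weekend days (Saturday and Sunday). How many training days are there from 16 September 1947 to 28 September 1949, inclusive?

16 September 1947 is a Tuesday.
That's 744 days from start to end, counting both.
744 = 7 × 106 + 2, so there are 106 full weeks plus 2 extra days.
Each full week contributes 2 weekend days (Sat, Sun): 106 × 2 = 212.
The 2 extra days are Tue, Wed — none qualify.
Total: 212 + 0 = 212.

212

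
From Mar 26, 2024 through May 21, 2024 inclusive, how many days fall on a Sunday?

8

Mar 26, 2024 is a Tuesday.
From Mar 26, 2024 to May 21, 2024 is 57 days inclusive.
57 = 7 × 8 + 1, so there are 8 full weeks plus 1 extra day.
Each full week contributes one Sunday: 8 so far.
The 1 extra day is Tuesday — none qualify.
Total: 8 + 0 = 8.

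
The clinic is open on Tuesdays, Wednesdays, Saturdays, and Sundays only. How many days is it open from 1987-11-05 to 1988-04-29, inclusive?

100

1987-11-05 is a Thursday.
From 1987-11-05 to 1988-04-29 is 177 days inclusive.
177 = 7 × 25 + 2, so there are 25 full weeks plus 2 extra days.
Each full week contributes 4 days from the set (Tue, Wed, Sat, Sun): 25 × 4 = 100.
The 2 extra days are Thursday, Friday — none qualify.
Total: 100 + 0 = 100.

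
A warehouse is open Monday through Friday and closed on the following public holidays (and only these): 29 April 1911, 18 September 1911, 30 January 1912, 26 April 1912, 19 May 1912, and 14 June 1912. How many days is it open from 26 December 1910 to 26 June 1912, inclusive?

389

26 December 1910 is a Monday.
From 26 December 1910 to 26 June 1912 is 549 days inclusive.
549 = 7 × 78 + 3, so there are 78 full weeks plus 3 extra days.
Each full week contributes 5 weekdays (Mon–Fri): 78 × 5 = 390.
The 3 extra days are Mon, Tue, Wed — 3 of them qualify.
Total: 390 + 3 = 393.
Holidays: 29 April 1911 (Sat); 18 September 1911 (Mon); 30 January 1912 (Tue); 26 April 1912 (Fri); 19 May 1912 (Sun); 14 June 1912 (Fri).
4 of the 6 holidays fall on weekdays; the rest are weekends and were already excluded.
Business days: 393 − 4 = 389.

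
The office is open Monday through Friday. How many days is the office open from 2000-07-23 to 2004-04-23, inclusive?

980

2000-07-23 is a Sunday.
From 2000-07-23 to 2004-04-23 is 1371 days inclusive.
1371 = 7 × 195 + 6, so there are 195 full weeks plus 6 extra days.
Each full week contributes 5 weekdays (Mon–Fri): 195 × 5 = 975.
The 6 extra days are Sunday, Monday, Tuesday, Wednesday, Thursday, Friday — 5 of them qualify.
Total: 975 + 5 = 980.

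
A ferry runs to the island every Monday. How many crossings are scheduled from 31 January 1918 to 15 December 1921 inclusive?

202 Mondays

31 January 1918 is a Thursday.
That's 1415 days from start to end, counting both.
1415 = 7 × 202 + 1, so there are 202 full weeks plus 1 extra day.
Each full week contributes one Monday: 202 so far.
The 1 extra day is Thu — none qualify.
Total: 202 + 0 = 202.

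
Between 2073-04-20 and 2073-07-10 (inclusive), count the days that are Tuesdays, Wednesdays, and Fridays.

34

2073-04-20 is a Thursday.
That's 82 days from start to end, counting both.
82 = 7 × 11 + 5, so there are 11 full weeks plus 5 extra days.
Each full week contributes 3 days from the set (Tue, Wed, Fri): 11 × 3 = 33.
The 5 extra days are Thu, Fri, Sat, Sun, Mon — 1 of them qualifies.
Total: 33 + 1 = 34.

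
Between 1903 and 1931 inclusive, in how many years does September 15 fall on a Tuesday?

5

Day of week of September 15 in each year:
1903: Tue ✓, 1904: Thu, 1905: Fri, 1906: Sat, 1907: Sun, 1908: Tue ✓, 1909: Wed, 1910: Thu, 1911: Fri, 1912: Sun, 1913: Mon, 1914: Tue ✓, 1915: Wed, 1916: Fri, 1917: Sat, 1918: Sun, 1919: Mon, 1920: Wed, 1921: Thu, 1922: Fri, 1923: Sat, 1924: Mon, 1925: Tue ✓, 1926: Wed, 1927: Thu, 1928: Sat, 1929: Sun, 1930: Mon, 1931: Tue ✓
Tuesdays: 1903, 1908, 1914, 1925, 1931.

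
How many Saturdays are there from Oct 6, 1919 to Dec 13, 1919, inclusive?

Oct 6, 1919 is a Monday.
From Oct 6, 1919 to Dec 13, 1919 is 69 days inclusive.
69 = 7 × 9 + 6, so there are 9 full weeks plus 6 extra days.
Each full week contributes one Saturday: 9 so far.
The 6 extra days are Mon, Tue, Wed, Thu, Fri, Sat — 1 of them qualifies.
Total: 9 + 1 = 10.

10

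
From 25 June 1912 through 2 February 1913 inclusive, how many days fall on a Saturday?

25 June 1912 is a Tuesday.
From 25 June 1912 to 2 February 1913 is 223 days inclusive.
223 = 7 × 31 + 6, so there are 31 full weeks plus 6 extra days.
Each full week contributes one Saturday: 31 so far.
The 6 extra days are Tue, Wed, Thu, Fri, Sat, Sun — 1 of them qualifies.
Total: 31 + 1 = 32.

32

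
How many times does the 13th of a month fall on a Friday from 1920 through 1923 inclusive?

Friday-the-13ths by year:
1920: Feb, Aug
1921: May
1922: Jan, Oct
1923: Apr, Jul

7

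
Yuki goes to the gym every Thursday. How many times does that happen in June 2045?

5

Jun 1, 2045 is a Thursday.
The range spans 30 days (inclusive of both endpoints).
30 = 7 × 4 + 2, so there are 4 full weeks plus 2 extra days.
Each full week contributes one Thursday: 4 so far.
The 2 extra days are Thu, Fri — 1 of them qualifies.
Total: 4 + 1 = 5.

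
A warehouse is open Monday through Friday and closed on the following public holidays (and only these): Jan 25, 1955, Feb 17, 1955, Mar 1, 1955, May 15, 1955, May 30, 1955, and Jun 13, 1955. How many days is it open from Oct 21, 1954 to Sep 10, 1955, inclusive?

227 working days

Oct 21, 1954 is a Thursday.
From Oct 21, 1954 to Sep 10, 1955 is 325 days inclusive.
325 = 7 × 46 + 3, so there are 46 full weeks plus 3 extra days.
Each full week contributes 5 weekdays (Mon–Fri): 46 × 5 = 230.
The 3 extra days are Thu, Fri, Sat — 2 of them qualify.
Total: 230 + 2 = 232.
Holidays: Jan 25, 1955 (Tue); Feb 17, 1955 (Thu); Mar 1, 1955 (Tue); May 15, 1955 (Sun); May 30, 1955 (Mon); Jun 13, 1955 (Mon).
5 of the 6 holidays fall on weekdays; the rest are weekends and were already excluded.
Business days: 232 − 5 = 227.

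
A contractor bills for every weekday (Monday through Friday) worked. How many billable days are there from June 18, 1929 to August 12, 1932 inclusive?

824 weekdays

June 18, 1929 is a Tuesday.
From June 18, 1929 to August 12, 1932 is 1152 days inclusive.
1152 = 7 × 164 + 4, so there are 164 full weeks plus 4 extra days.
Each full week contributes 5 weekdays (Mon–Fri): 164 × 5 = 820.
The 4 extra days are Tuesday, Wednesday, Thursday, Friday — 4 of them qualify.
Total: 820 + 4 = 824.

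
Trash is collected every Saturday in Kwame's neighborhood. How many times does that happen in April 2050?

5

April 1, 2050 is a Friday.
From April 1, 2050 to April 30, 2050 is 30 days inclusive.
30 = 7 × 4 + 2, so there are 4 full weeks plus 2 extra days.
Each full week contributes one Saturday: 4 so far.
The 2 extra days are Friday, Saturday — 1 of them qualifies.
Total: 4 + 1 = 5.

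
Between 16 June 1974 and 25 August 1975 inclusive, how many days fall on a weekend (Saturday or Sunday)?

125

16 June 1974 is a Sunday.
The range spans 436 days (inclusive of both endpoints).
436 = 7 × 62 + 2, so there are 62 full weeks plus 2 extra days.
Each full week contributes 2 weekend days (Sat, Sun): 62 × 2 = 124.
The 2 extra days are Sunday, Monday — 1 of them qualifies.
Total: 124 + 1 = 125.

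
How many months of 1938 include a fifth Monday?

4

A month has five Mondays exactly when Monday falls within its first (length − 28) days.
Jan: 31 days, starts Sat → 5 of Sat, Sun, Mon ✓
Feb: 28 days, starts Tue → 5 of (none)
Mar: 31 days, starts Tue → 5 of Tue, Wed, Thu
Apr: 30 days, starts Fri → 5 of Fri, Sat
May: 31 days, starts Sun → 5 of Sun, Mon, Tue ✓
Jun: 30 days, starts Wed → 5 of Wed, Thu
Jul: 31 days, starts Fri → 5 of Fri, Sat, Sun
Aug: 31 days, starts Mon → 5 of Mon, Tue, Wed ✓
Sep: 30 days, starts Thu → 5 of Thu, Fri
Oct: 31 days, starts Sat → 5 of Sat, Sun, Mon ✓
Nov: 30 days, starts Tue → 5 of Tue, Wed
Dec: 31 days, starts Thu → 5 of Thu, Fri, Sat
Months with five Mondays: Jan, May, Aug, Oct.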